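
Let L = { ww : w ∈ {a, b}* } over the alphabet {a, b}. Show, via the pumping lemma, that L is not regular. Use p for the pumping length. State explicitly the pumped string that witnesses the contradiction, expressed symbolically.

a^{p+k} b^p a^p b^p

Toward a contradiction, assume L is regular with pumping length p.
Take w = a^p b^p a^p b^p = uu where u = a^pb^p; then w ∈ L and |w| = 4p ≥ p.
Write w = xyz as guaranteed by the lemma, with |xy| ≤ p and y is nonempty.
Because |xy| ≤ p and w begins with p copies of a, we have y = a^k with 1 ≤ k ≤ p.
Pump with i = 2: xy^2z = a^{p+k} b^p a^p b^p, of length 4p+k. Suppose this equals vv. The string starts with a and ends with b, so v does too; thus the boundary between the two copies of v is a b→a transition. There is exactly one such transition, at position 2p+k, so |v| = 2p+k and |vv| = 4p+2k ≠ 4p+k since k ≥ 1. So xy^2z ∉ L.
This is a contradiction; hence L is not regular.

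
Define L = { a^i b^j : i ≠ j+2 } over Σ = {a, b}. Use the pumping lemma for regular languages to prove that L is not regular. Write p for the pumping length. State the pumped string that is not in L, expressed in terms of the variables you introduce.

a^{p+p!} b^{p+p!-2}

Suppose for contradiction that L is regular, and let p be the pumping length.
Choose w = a^p b^{p+p!-2}. Since p ≠ (p+p!-2)+2 = p+p!, w ∈ L; and |w| ≥ p.
Write w = xyz as guaranteed by the lemma, with |xy| ≤ p and y is nonempty.
Because |xy| ≤ p and w begins with p copies of a, we have y = a^k with 1 ≤ k ≤ p.
Since 1 ≤ k ≤ p, k divides p!; set t = 1 + p!/k. Then xy^t z has p + (p!/k)·k = p + p! copies of a. Now the a-count is p+p! and (b-count)+2 = (p+p!-2)+2 = p+p!, so i ≠ j+2 fails. So xy^t z = a^{p+p!} b^{p+p!-2} ∉ L.
Contradiction. Therefore L is not regular.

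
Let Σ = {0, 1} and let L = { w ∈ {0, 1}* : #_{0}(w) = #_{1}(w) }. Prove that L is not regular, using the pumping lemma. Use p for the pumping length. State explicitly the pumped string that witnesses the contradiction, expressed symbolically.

Assume L is regular. Let p be the pumping length given by the pumping lemma.
Choose w = 0^p 1^p ∈ L with |w| = 2p ≥ p.
The pumping lemma gives a decomposition w = xyz where |xy| ≤ p and y is nonempty.
Since the first p symbols of w are all 0's and |xy| ≤ p, y lies entirely in the leading 0-block: y = 0^k for some k with 1 ≤ k ≤ p.
Pump with i = 2: xy^2z = 0^{p+k} 1^p has p+k occurrences of 0 but only p of 1. Since k ≥ 1 the counts differ, so xy^2z ∉ L.
This is a contradiction; hence L is not regular.

0^{p+k} 1^p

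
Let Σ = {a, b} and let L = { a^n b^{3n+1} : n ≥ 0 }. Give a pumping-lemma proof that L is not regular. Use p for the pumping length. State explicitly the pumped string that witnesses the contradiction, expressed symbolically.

Assume L is regular. Let p be the pumping length given by the pumping lemma.
Let w = a^p b^{3p+1} ∈ L; note |w| = 4p+1 ≥ p.
The pumping lemma gives a decomposition w = xyz where |xy| ≤ p and |y| ≥ 1.
The first p characters of w are a's, so xy (and hence y) consists only of a's. Write y = a^k, 1 ≤ k ≤ p.
Pump with i = 2: xy^2z = a^{p+k} b^{3p+1}. For this to lie in L we would need 3p+1 = 3(p+k)+1, which forces k = 0. But k ≥ 1, so xy^2z ∉ L.
This contradicts the pumping lemma, so L is not regular.

a^{p+k} b^{3p+1}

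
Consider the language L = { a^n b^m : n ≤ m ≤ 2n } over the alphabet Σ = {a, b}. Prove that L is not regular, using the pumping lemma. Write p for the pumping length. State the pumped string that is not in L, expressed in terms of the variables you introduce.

a^{p+k} b^p

Suppose for contradiction that L is regular, and let p be the pumping length.
Take w = a^p b^p ∈ L (since p ≤ p ≤ 2p), with |w| = 2p ≥ p.
Write w = xyz as guaranteed by the lemma, with |xy| ≤ p and |y| > 0.
Since the first p symbols of w are all a's and |xy| ≤ p, y lies entirely in the leading a-block: y = a^k for some k with 1 ≤ k ≤ p.
Pump with i = 2: xy^2z = a^{p+k} b^p. Now n = p+k > p = m, so the condition n ≤ m fails. Thus xy^2z ∉ L.
This contradicts the pumping lemma, so L is not regular.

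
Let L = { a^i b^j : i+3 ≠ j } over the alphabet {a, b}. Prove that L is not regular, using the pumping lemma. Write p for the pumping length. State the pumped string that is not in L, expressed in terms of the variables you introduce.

Suppose for contradiction that L is regular, and let p be the pumping length.
Choose w = a^p b^{p+p!+3}. Since p ≠ (p+p!+3)-3 = p+p!, w ∈ L; and |w| ≥ p.
The pumping lemma gives a decomposition w = xyz where |xy| ≤ p and |y| > 0.
Since the first p symbols of w are all a's and |xy| ≤ p, y lies entirely in the leading a-block: y = a^k for some k with 1 ≤ k ≤ p.
Since 1 ≤ k ≤ p, k divides p!; set t = 1 + p!/k. Then xy^t z has p + (p!/k)·k = p + p! copies of a. Now the a-count is p+p! and (b-count)-3 = (p+p!+3)-3 = p+p!, so i+3 ≠ j fails. So xy^t z = a^{p+p!} b^{p+p!+3} ∉ L.
This contradicts the pumping lemma, so L is not regular.

a^{p+p!} b^{p+p!+3}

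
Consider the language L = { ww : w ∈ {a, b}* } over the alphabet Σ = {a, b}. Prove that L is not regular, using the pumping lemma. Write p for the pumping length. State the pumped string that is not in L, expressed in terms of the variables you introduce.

Assume L is regular. Let p be the pumping length given by the pumping lemma.
Take w = a^p b^p a^p b^p = uu where u = a^pb^p; then w ∈ L and |w| = 4p ≥ p.
The pumping lemma gives a decomposition w = xyz where |xy| ≤ p and y is nonempty.
The first p characters of w are a's, so xy (and hence y) consists only of a's. Write y = a^k, 1 ≤ k ≤ p.
Pump with i = 2: xy^2z = a^{p+k} b^p a^p b^p, of length 4p+k. Suppose this equals vv. The string starts with a and ends with b, so v does too; thus the boundary between the two copies of v is a b→a transition. There is exactly one such transition, at position 2p+k, so |v| = 2p+k and |vv| = 4p+2k ≠ 4p+k since k ≥ 1. So xy^2z ∉ L.
This is a contradiction; hence L is not regular.

a^{p+k} b^p a^p b^p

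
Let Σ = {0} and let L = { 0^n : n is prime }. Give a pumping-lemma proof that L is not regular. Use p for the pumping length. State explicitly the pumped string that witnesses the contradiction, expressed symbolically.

0^{q(1+k)}

Suppose for contradiction that L is regular, and let p be the pumping length.
Let q be a prime with q ≥ p+2 (infinitely many primes exist), and take w = 0^q ∈ L with |w| = q ≥ p.
Write w = xyz as guaranteed by the lemma, with |xy| ≤ p and |y| > 0.
Then y = 0^k for some k with 1 ≤ k ≤ p.
Since 1 ≤ k ≤ p, |xz| = q-k. Pump with i = q+1: |xy^{q+1}z| = (q-k)+(q+1)k = q+qk = q(1+k), which is composite (both factors ≥ 2). So xy^{q+1}z = 0^{q(1+k)} ∉ L.
This contradicts the pumping lemma, so L is not regular.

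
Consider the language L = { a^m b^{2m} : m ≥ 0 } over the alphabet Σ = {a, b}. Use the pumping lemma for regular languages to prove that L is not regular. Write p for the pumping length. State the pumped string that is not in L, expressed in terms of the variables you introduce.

Toward a contradiction, assume L is regular with pumping length p.
Let w = a^p b^{2p} ∈ L; note |w| = 3p ≥ p.
By the pumping lemma, w = xyz with |xy| ≤ p and y is nonempty.
Since the first p symbols of w are all a's and |xy| ≤ p, y lies entirely in the leading a-block: y = a^k for some k with 1 ≤ k ≤ p.
Pump with i = 2: xy^2z = a^{p+k} b^{2p}. For this to lie in L we would need 2p = 2(p+k), which forces k = 0. But k ≥ 1, so xy^2z ∉ L.
This contradicts the pumping lemma, so L is not regular.

a^{p+k} b^{2p}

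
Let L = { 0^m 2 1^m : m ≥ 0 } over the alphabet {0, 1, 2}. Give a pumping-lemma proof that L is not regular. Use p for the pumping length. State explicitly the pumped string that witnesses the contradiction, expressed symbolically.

0^{p+k} 2 1^p

Suppose for contradiction that L is regular, and let p be the pumping length.
Take w = 0^p 2 1^p ∈ L with |w| = 2p+1 ≥ p.
Write w = xyz as guaranteed by the lemma, with |xy| ≤ p and |y| > 0.
Since the first p symbols of w are all 0's and |xy| ≤ p, y lies entirely in the leading 0-block: y = 0^k for some k with 1 ≤ k ≤ p.
Pump with i = 2: xy^2z = 0^{p+k} 2 1^p, which would require p+k = p. But k ≥ 1, so xy^2z ∉ L.
Contradiction. Therefore L is not regular.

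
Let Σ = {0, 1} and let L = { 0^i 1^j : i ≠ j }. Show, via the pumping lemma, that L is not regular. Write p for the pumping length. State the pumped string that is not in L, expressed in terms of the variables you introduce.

0^{p+p!} 1^{p+p!}

Suppose for contradiction that L is regular, and let p be the pumping length.
Choose w = 0^p 1^{p+p!}. Since p ≠ p+p!, w ∈ L; and |w| ≥ p.
The pumping lemma gives a decomposition w = xyz where |xy| ≤ p and |y| ≥ 1.
The first p characters of w are 0's, so xy (and hence y) consists only of 0's. Write y = 0^k, 1 ≤ k ≤ p.
Since 1 ≤ k ≤ p, k divides p!; set t = 1 + p!/k. Then xy^t z has p + (p!/k)·k = p + p! copies of 0. Now the 0-count equals the 1-count, so i ≠ j fails. So xy^t z = 0^{p+p!} 1^{p+p!} ∉ L.
This contradicts the pumping lemma, so L is not regular.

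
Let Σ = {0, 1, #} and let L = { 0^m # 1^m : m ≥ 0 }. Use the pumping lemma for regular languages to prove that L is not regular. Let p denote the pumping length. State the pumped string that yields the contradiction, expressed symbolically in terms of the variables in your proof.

0^{p+k} # 1^p

Assume L is regular. Let p be the pumping length given by the pumping lemma.
Take w = 0^p # 1^p ∈ L with |w| = 2p+1 ≥ p.
By the pumping lemma, w = xyz with |xy| ≤ p and |y| > 0.
The first p characters of w are 0's, so xy (and hence y) consists only of 0's. Write y = 0^k, 1 ≤ k ≤ p.
Pump with i = 2: xy^2z = 0^{p+k} # 1^p, which would require p+k = p. But k ≥ 1, so xy^2z ∉ L.
Contradiction. Therefore L is not regular.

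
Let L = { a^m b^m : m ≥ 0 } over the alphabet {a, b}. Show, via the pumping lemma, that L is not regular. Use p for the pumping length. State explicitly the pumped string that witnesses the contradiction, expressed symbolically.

Assume L is regular; let p be its pumping constant.
Choose w = a^p b^p, which is in L with |w| = 2p ≥ p.
Write w = xyz as guaranteed by the lemma, with |xy| ≤ p and |y| ≥ 1.
Since the first p symbols of w are all a's and |xy| ≤ p, y lies entirely in the leading a-block: y = a^k for some k with 1 ≤ k ≤ p.
Pump with i = 2: xy^2z = a^{p+k} b^p. For this to lie in L we would need p = p+k, which forces k = 0. But k ≥ 1, so xy^2z ∉ L.
This contradicts the pumping lemma, so L is not regular.

a^{p+k} b^p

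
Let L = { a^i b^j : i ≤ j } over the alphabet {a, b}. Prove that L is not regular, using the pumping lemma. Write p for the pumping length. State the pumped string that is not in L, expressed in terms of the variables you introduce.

a^{p+k} b^p

Suppose for contradiction that L is regular, and let p be the pumping length.
Choose w = a^p b^p ∈ L, with |w| = 2p ≥ p.
The pumping lemma gives a decomposition w = xyz where |xy| ≤ p and |y| ≥ 1.
Because |xy| ≤ p and w begins with p copies of a, we have y = a^k with 1 ≤ k ≤ p.
Consider xy^2z = a^{p+k} b^p. Since k ≥ 1, the a-count p+k exceeds the b-count p, so i ≤ j fails; thus xy^2z ∉ L.
This is a contradiction; hence L is not regular.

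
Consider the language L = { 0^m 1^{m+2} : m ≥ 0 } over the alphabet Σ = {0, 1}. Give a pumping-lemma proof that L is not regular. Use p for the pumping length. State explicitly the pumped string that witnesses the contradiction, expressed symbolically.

0^{p+k} 1^{p+2}

Toward a contradiction, assume L is regular with pumping length p.
Let w = 0^p 1^{p+2} ∈ L; note |w| = 2p+2 ≥ p.
By the pumping lemma, w = xyz with |xy| ≤ p and |y| > 0.
Because |xy| ≤ p and w begins with p copies of 0, we have y = 0^k with 1 ≤ k ≤ p.
Pump with i = 2: xy^2z = 0^{p+k} 1^{p+2}. For this to lie in L we would need p+2 = (p+k)+2, which forces k = 0. But k ≥ 1, so xy^2z ∉ L.
Contradiction. Therefore L is not regular.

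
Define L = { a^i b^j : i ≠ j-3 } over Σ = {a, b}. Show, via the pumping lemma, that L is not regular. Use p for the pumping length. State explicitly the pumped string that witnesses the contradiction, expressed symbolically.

Suppose for contradiction that L is regular, and let p be the pumping length.
Choose w = a^p b^{p+p!+3}. Since p ≠ (p+p!+3)-3 = p+p!, w ∈ L; and |w| ≥ p.
Write w = xyz as guaranteed by the lemma, with |xy| ≤ p and |y| > 0.
Because |xy| ≤ p and w begins with p copies of a, we have y = a^k with 1 ≤ k ≤ p.
Since 1 ≤ k ≤ p, k divides p!; set t = 1 + p!/k. Then xy^t z has p + (p!/k)·k = p + p! copies of a. Now the a-count is p+p! and (b-count)-3 = (p+p!+3)-3 = p+p!, so i ≠ j-3 fails. So xy^t z = a^{p+p!} b^{p+p!+3} ∉ L.
Contradiction. Therefore L is not regular.

a^{p+p!} b^{p+p!+3}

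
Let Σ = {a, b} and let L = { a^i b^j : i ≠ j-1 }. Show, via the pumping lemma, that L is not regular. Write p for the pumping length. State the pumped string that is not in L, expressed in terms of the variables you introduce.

a^{p+p!} b^{p+p!+1}

Toward a contradiction, assume L is regular with pumping length p.
Choose w = a^p b^{p+p!+1}. Since p ≠ (p+p!+1)-1 = p+p!, w ∈ L; and |w| ≥ p.
The pumping lemma gives a decomposition w = xyz where |xy| ≤ p and |y| > 0.
Because |xy| ≤ p and w begins with p copies of a, we have y = a^k with 1 ≤ k ≤ p.
Since 1 ≤ k ≤ p, k divides p!; set t = 1 + p!/k. Then xy^t z has p + (p!/k)·k = p + p! copies of a. Now the a-count is p+p! and (b-count)-1 = (p+p!+1)-1 = p+p!, so i ≠ j-1 fails. So xy^t z = a^{p+p!} b^{p+p!+1} ∉ L.
Contradiction. Therefore L is not regular.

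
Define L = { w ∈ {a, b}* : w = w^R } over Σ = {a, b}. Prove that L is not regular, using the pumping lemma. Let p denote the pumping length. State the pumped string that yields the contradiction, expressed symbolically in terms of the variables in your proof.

a^{p+k} b a^p

Toward a contradiction, assume L is regular with pumping length p.
Take w = a^p b a^p, a palindrome of length 2p+1 ≥ p.
Write w = xyz as guaranteed by the lemma, with |xy| ≤ p and y is nonempty.
Because |xy| ≤ p and w begins with p copies of a, we have y = a^k with 1 ≤ k ≤ p.
Pump with i = 2: xy^2z = a^{p+k} b a^p. Its reverse is a^p b a^{p+k}, which differs from xy^2z since k ≥ 1. So xy^2z is not a palindrome and xy^2z ∉ L.
Contradiction. Therefore L is not regular.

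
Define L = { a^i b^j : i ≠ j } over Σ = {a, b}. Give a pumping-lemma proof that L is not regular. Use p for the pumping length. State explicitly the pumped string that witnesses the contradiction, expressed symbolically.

a^{p+p!} b^{p+p!}

Toward a contradiction, assume L is regular with pumping length p.
Choose w = a^p b^{p+p!}. Since p ≠ p+p!, w ∈ L; and |w| ≥ p.
By the pumping lemma, w = xyz with |xy| ≤ p and |y| > 0.
The first p characters of w are a's, so xy (and hence y) consists only of a's. Write y = a^k, 1 ≤ k ≤ p.
Since 1 ≤ k ≤ p, k divides p!; set t = 1 + p!/k. Then xy^t z has p + (p!/k)·k = p + p! copies of a. Now the a-count equals the b-count, so i ≠ j fails. So xy^t z = a^{p+p!} b^{p+p!} ∉ L.
This contradicts the pumping lemma, so L is not regular.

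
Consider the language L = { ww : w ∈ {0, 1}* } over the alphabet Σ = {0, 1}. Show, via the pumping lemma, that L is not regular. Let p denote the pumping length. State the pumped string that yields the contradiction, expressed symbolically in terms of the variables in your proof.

Assume L is regular. Let p be the pumping length given by the pumping lemma.
Take w = 0^p 1^p 0^p 1^p = uu where u = 0^p1^p; then w ∈ L and |w| = 4p ≥ p.
By the pumping lemma, w = xyz with |xy| ≤ p and y is nonempty.
The first p characters of w are 0's, so xy (and hence y) consists only of 0's. Write y = 0^k, 1 ≤ k ≤ p.
Pump with i = 2: xy^2z = 0^{p+k} 1^p 0^p 1^p, of length 4p+k. Suppose this equals vv. The string starts with 0 and ends with 1, so v does too; thus the boundary between the two copies of v is a 1→0 transition. There is exactly one such transition, at position 2p+k, so |v| = 2p+k and |vv| = 4p+2k ≠ 4p+k since k ≥ 1. So xy^2z ∉ L.
This is a contradiction; hence L is not regular.

0^{p+k} 1^p 0^p 1^p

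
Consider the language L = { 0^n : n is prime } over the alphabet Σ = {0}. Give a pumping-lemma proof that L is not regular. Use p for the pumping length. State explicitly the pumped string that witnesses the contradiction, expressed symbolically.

Suppose for contradiction that L is regular, and let p be the pumping length.
Let q be a prime with q ≥ p+2 (infinitely many primes exist), and take w = 0^q ∈ L with |w| = q ≥ p.
The pumping lemma gives a decomposition w = xyz where |xy| ≤ p and |y| > 0.
Then y = 0^k for some k with 1 ≤ k ≤ p.
Since 1 ≤ k ≤ p, |xz| = q-k. Pump with i = q+1: |xy^{q+1}z| = (q-k)+(q+1)k = q+qk = q(1+k), which is composite (both factors ≥ 2). So xy^{q+1}z = 0^{q(1+k)} ∉ L.
Contradiction. Therefore L is not regular.

0^{q(1+k)}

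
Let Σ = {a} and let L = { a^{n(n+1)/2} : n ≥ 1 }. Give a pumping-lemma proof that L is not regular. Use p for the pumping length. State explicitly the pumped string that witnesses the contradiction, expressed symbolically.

Assume L is regular; let p be its pumping constant.
Take w = a^{p(p+1)/2} ∈ L with |w| = p(p+1)/2 ≥ p.
The pumping lemma gives a decomposition w = xyz where |xy| ≤ p and y is nonempty.
Then y = a^k for some k with 1 ≤ k ≤ p.
Pump with i = 2: xy^2z = a^{p(p+1)/2+k}. Since 1 ≤ k ≤ p, p(p+1)/2 < p(p+1)/2+k ≤ p(p+1)/2+p < (p+1)(p+2)/2, so p(p+1)/2+k is strictly between consecutive triangular numbers. So xy^2z ∉ L.
This contradicts the pumping lemma, so L is not regular.

a^{p(p+1)/2+k}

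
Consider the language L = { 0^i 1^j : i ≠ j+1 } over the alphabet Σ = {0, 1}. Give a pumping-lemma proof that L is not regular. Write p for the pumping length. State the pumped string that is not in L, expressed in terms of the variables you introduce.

0^{p+p!} 1^{p+p!-1}

Assume L is regular; let p be its pumping constant.
Choose w = 0^p 1^{p+p!-1}. Since p ≠ (p+p!-1)+1 = p+p!, w ∈ L; and |w| ≥ p.
Write w = xyz as guaranteed by the lemma, with |xy| ≤ p and |y| ≥ 1.
The first p characters of w are 0's, so xy (and hence y) consists only of 0's. Write y = 0^k, 1 ≤ k ≤ p.
Since 1 ≤ k ≤ p, k divides p!; set t = 1 + p!/k. Then xy^t z has p + (p!/k)·k = p + p! copies of 0. Now the 0-count is p+p! and (1-count)+1 = (p+p!-1)+1 = p+p!, so i ≠ j+1 fails. So xy^t z = 0^{p+p!} 1^{p+p!-1} ∉ L.
Contradiction. Therefore L is not regular.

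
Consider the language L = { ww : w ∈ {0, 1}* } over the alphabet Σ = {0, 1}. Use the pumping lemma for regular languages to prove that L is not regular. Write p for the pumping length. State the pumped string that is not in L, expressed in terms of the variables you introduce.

Toward a contradiction, assume L is regular with pumping length p.
Take w = 0^p 1^p 0^p 1^p = uu where u = 0^p1^p; then w ∈ L and |w| = 4p ≥ p.
By the pumping lemma, w = xyz with |xy| ≤ p and |y| ≥ 1.
Because |xy| ≤ p and w begins with p copies of 0, we have y = 0^k with 1 ≤ k ≤ p.
Pump with i = 2: xy^2z = 0^{p+k} 1^p 0^p 1^p, of length 4p+k. Suppose this equals vv. The string starts with 0 and ends with 1, so v does too; thus the boundary between the two copies of v is a 1→0 transition. There is exactly one such transition, at position 2p+k, so |v| = 2p+k and |vv| = 4p+2k ≠ 4p+k since k ≥ 1. So xy^2z ∉ L.
This is a contradiction; hence L is not regular.

0^{p+k} 1^p 0^p 1^p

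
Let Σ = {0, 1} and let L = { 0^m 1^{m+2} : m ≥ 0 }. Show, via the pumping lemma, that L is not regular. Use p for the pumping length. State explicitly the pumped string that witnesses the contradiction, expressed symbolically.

Assume L is regular; let p be its pumping constant.
Take w = 0^p 1^{p+2}. Then w ∈ L and |w| = 2p+2 ≥ p.
The pumping lemma gives a decomposition w = xyz where |xy| ≤ p and |y| > 0.
Since the first p symbols of w are all 0's and |xy| ≤ p, y lies entirely in the leading 0-block: y = 0^k for some k with 1 ≤ k ≤ p.
Pump with i = 2: xy^2z = 0^{p+k} 1^{p+2}. For this to lie in L we would need p+2 = (p+k)+2, which forces k = 0. But k ≥ 1, so xy^2z ∉ L.
This is a contradiction; hence L is not regular.

0^{p+k} 1^{p+2}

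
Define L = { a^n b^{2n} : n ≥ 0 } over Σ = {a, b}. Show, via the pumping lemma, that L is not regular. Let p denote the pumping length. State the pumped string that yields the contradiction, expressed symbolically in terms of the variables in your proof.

Assume L is regular; let p be its pumping constant.
Choose w = a^p b^{2p}, which is in L with |w| = 3p ≥ p.
Write w = xyz as guaranteed by the lemma, with |xy| ≤ p and |y| > 0.
Because |xy| ≤ p and w begins with p copies of a, we have y = a^k with 1 ≤ k ≤ p.
Pump with i = 2: xy^2z = a^{p+k} b^{2p}. For this to lie in L we would need 2p = 2(p+k), which forces k = 0. But k ≥ 1, so xy^2z ∉ L.
Contradiction. Therefore L is not regular.

a^{p+k} b^{2p}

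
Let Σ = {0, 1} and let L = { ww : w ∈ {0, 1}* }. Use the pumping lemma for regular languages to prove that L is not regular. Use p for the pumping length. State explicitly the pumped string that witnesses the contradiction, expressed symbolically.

Assume L is regular. Let p be the pumping length given by the pumping lemma.
Take w = 0^p 1^p 0^p 1^p = uu where u = 0^p1^p; then w ∈ L and |w| = 4p ≥ p.
Write w = xyz as guaranteed by the lemma, with |xy| ≤ p and y is nonempty.
Because |xy| ≤ p and w begins with p copies of 0, we have y = 0^k with 1 ≤ k ≤ p.
Pump with i = 2: xy^2z = 0^{p+k} 1^p 0^p 1^p, of length 4p+k. Suppose this equals vv. The string starts with 0 and ends with 1, so v does too; thus the boundary between the two copies of v is a 1→0 transition. There is exactly one such transition, at position 2p+k, so |v| = 2p+k and |vv| = 4p+2k ≠ 4p+k since k ≥ 1. So xy^2z ∉ L.
Contradiction. Therefore L is not regular.

0^{p+k} 1^p 0^p 1^p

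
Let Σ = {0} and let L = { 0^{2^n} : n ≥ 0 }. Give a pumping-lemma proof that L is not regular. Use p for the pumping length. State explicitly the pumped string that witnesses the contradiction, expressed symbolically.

0^{2^p+k}

Assume L is regular. Let p be the pumping length given by the pumping lemma.
Take w = 0^{2^p} ∈ L with |w| = 2^p ≥ p.
The pumping lemma gives a decomposition w = xyz where |xy| ≤ p and |y| ≥ 1.
Then y = 0^k for some k with 1 ≤ k ≤ p.
Pump with i = 2: xy^2z = 0^{2^p+k}. Since 1 ≤ k ≤ p < 2^p, we have 2^p < 2^p+k < 2^{p+1}, so 2^p+k is not a power of 2. So xy^2z ∉ L.
This contradicts the pumping lemma, so L is not regular.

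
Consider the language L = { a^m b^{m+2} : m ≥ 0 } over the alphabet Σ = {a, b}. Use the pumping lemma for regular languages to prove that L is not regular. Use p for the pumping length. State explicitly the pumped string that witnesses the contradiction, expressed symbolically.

Suppose for contradiction that L is regular, and let p be the pumping length.
Let w = a^p b^{p+2} ∈ L; note |w| = 2p+2 ≥ p.
By the pumping lemma, w = xyz with |xy| ≤ p and |y| ≥ 1.
Since the first p symbols of w are all a's and |xy| ≤ p, y lies entirely in the leading a-block: y = a^k for some k with 1 ≤ k ≤ p.
Pump with i = 2: xy^2z = a^{p+k} b^{p+2}. For this to lie in L we would need p+2 = (p+k)+2, which forces k = 0. But k ≥ 1, so xy^2z ∉ L.
This is a contradiction; hence L is not regular.

a^{p+k} b^{p+2}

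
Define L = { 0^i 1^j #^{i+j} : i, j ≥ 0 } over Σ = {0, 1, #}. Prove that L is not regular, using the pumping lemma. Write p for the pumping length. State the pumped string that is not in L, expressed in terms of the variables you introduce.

0^{p+k} 1^p #^{2p}

Assume L is regular; let p be its pumping constant.
Take w = 0^p 1^p #^{2p} ∈ L (with i=j=p, i+j=2p), |w| = 4p ≥ p.
The pumping lemma gives a decomposition w = xyz where |xy| ≤ p and y is nonempty.
Since the first p symbols of w are all 0's and |xy| ≤ p, y lies entirely in the leading 0-block: y = 0^k for some k with 1 ≤ k ≤ p.
Consider xy^2z = 0^{p+k} 1^p #^{2p}. Now the 0- and 1-counts sum to 2p+k, but the #-count is 2p ≠ 2p+k. So xy^2z ∉ L.
This contradicts the pumping lemma, so L is not regular.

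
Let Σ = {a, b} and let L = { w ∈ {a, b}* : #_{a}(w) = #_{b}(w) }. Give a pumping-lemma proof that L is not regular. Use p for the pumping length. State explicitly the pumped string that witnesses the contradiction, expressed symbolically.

a^{p+k} b^p

Toward a contradiction, assume L is regular with pumping length p.
Choose w = a^p b^p ∈ L with |w| = 2p ≥ p.
The pumping lemma gives a decomposition w = xyz where |xy| ≤ p and |y| ≥ 1.
The first p characters of w are a's, so xy (and hence y) consists only of a's. Write y = a^k, 1 ≤ k ≤ p.
Pump with i = 2: xy^2z = a^{p+k} b^p has p+k occurrences of a but only p of b. Since k ≥ 1 the counts differ, so xy^2z ∉ L.
This is a contradiction; hence L is not regular.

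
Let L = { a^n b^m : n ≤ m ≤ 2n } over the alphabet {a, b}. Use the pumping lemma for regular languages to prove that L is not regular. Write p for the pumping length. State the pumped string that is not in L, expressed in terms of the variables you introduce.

a^{p+k} b^p

Suppose for contradiction that L is regular, and let p be the pumping length.
Take w = a^p b^p ∈ L (since p ≤ p ≤ 2p), with |w| = 2p ≥ p.
The pumping lemma gives a decomposition w = xyz where |xy| ≤ p and |y| ≥ 1.
The first p characters of w are a's, so xy (and hence y) consists only of a's. Write y = a^k, 1 ≤ k ≤ p.
Pump with i = 2: xy^2z = a^{p+k} b^p. Now n = p+k > p = m, so the condition n ≤ m fails. Thus xy^2z ∉ L.
This is a contradiction; hence L is not regular.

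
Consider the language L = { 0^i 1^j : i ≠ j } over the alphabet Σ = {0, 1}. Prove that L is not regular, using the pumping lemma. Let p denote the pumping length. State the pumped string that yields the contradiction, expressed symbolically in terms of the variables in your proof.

0^{p+p!} 1^{p+p!}

Toward a contradiction, assume L is regular with pumping length p.
Choose w = 0^p 1^{p+p!}. Since p ≠ p+p!, w ∈ L; and |w| ≥ p.
By the pumping lemma, w = xyz with |xy| ≤ p and y is nonempty.
The first p characters of w are 0's, so xy (and hence y) consists only of 0's. Write y = 0^k, 1 ≤ k ≤ p.
Since 1 ≤ k ≤ p, k divides p!; set t = 1 + p!/k. Then xy^t z has p + (p!/k)·k = p + p! copies of 0. Now the 0-count equals the 1-count, so i ≠ j fails. So xy^t z = 0^{p+p!} 1^{p+p!} ∉ L.
This is a contradiction; hence L is not regular.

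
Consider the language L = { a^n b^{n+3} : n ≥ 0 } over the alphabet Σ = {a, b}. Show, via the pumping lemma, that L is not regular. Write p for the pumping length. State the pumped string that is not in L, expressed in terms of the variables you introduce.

a^{p+k} b^{p+3}

Toward a contradiction, assume L is regular with pumping length p.
Let w = a^p b^{p+3} ∈ L; note |w| = 2p+3 ≥ p.
By the pumping lemma, w = xyz with |xy| ≤ p and |y| > 0.
Because |xy| ≤ p and w begins with p copies of a, we have y = a^k with 1 ≤ k ≤ p.
Pump with i = 2: xy^2z = a^{p+k} b^{p+3}. For this to lie in L we would need p+3 = (p+k)+3, which forces k = 0. But k ≥ 1, so xy^2z ∉ L.
Contradiction. Therefore L is not regular.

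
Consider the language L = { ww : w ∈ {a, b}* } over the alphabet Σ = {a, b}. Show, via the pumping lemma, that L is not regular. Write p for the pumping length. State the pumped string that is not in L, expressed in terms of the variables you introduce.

a^{p+k} b^p a^p b^p

Assume L is regular. Let p be the pumping length given by the pumping lemma.
Take w = a^p b^p a^p b^p = uu where u = a^pb^p; then w ∈ L and |w| = 4p ≥ p.
The pumping lemma gives a decomposition w = xyz where |xy| ≤ p and |y| ≥ 1.
Since the first p symbols of w are all a's and |xy| ≤ p, y lies entirely in the leading a-block: y = a^k for some k with 1 ≤ k ≤ p.
Pump with i = 2: xy^2z = a^{p+k} b^p a^p b^p, of length 4p+k. Suppose this equals vv. The string starts with a and ends with b, so v does too; thus the boundary between the two copies of v is a b→a transition. There is exactly one such transition, at position 2p+k, so |v| = 2p+k and |vv| = 4p+2k ≠ 4p+k since k ≥ 1. So xy^2z ∉ L.
This is a contradiction; hence L is not regular.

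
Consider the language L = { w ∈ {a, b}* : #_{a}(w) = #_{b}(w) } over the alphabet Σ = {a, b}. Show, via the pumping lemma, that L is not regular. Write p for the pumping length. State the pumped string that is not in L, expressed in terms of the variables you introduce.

Assume L is regular. Let p be the pumping length given by the pumping lemma.
Choose w = a^p b^p ∈ L with |w| = 2p ≥ p.
The pumping lemma gives a decomposition w = xyz where |xy| ≤ p and |y| > 0.
The first p characters of w are a's, so xy (and hence y) consists only of a's. Write y = a^k, 1 ≤ k ≤ p.
Pump with i = 2: xy^2z = a^{p+k} b^p has p+k occurrences of a but only p of b. Since k ≥ 1 the counts differ, so xy^2z ∉ L.
This is a contradiction; hence L is not regular.

a^{p+k} b^p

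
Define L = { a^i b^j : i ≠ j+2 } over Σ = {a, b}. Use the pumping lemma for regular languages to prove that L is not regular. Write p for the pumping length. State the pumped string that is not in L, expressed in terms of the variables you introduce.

a^{p+p!} b^{p+p!-2}

Toward a contradiction, assume L is regular with pumping length p.
Choose w = a^p b^{p+p!-2}. Since p ≠ (p+p!-2)+2 = p+p!, w ∈ L; and |w| ≥ p.
Write w = xyz as guaranteed by the lemma, with |xy| ≤ p and |y| ≥ 1.
Since the first p symbols of w are all a's and |xy| ≤ p, y lies entirely in the leading a-block: y = a^k for some k with 1 ≤ k ≤ p.
Since 1 ≤ k ≤ p, k divides p!; set t = 1 + p!/k. Then xy^t z has p + (p!/k)·k = p + p! copies of a. Now the a-count is p+p! and (b-count)+2 = (p+p!-2)+2 = p+p!, so i ≠ j+2 fails. So xy^t z = a^{p+p!} b^{p+p!-2} ∉ L.
This is a contradiction; hence L is not regular.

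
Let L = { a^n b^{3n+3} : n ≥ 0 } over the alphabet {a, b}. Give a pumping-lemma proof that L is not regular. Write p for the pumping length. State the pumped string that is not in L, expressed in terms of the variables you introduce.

a^{p+k} b^{3p+3}

Toward a contradiction, assume L is regular with pumping length p.
Take w = a^p b^{3p+3}. Then w ∈ L and |w| = 4p+3 ≥ p.
The pumping lemma gives a decomposition w = xyz where |xy| ≤ p and |y| ≥ 1.
The first p characters of w are a's, so xy (and hence y) consists only of a's. Write y = a^k, 1 ≤ k ≤ p.
Pump with i = 2: xy^2z = a^{p+k} b^{3p+3}. For this to lie in L we would need 3p+3 = 3(p+k)+3, which forces k = 0. But k ≥ 1, so xy^2z ∉ L.
Contradiction. Therefore L is not regular.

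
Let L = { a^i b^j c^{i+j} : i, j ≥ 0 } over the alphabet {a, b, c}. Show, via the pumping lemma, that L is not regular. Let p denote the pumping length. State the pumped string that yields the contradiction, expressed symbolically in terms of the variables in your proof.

a^{p+k} b^p c^{2p}

Assume L is regular; let p be its pumping constant.
Take w = a^p b^p c^{2p} ∈ L (with i=j=p, i+j=2p), |w| = 4p ≥ p.
Write w = xyz as guaranteed by the lemma, with |xy| ≤ p and y is nonempty.
Because |xy| ≤ p and w begins with p copies of a, we have y = a^k with 1 ≤ k ≤ p.
Consider xy^2z = a^{p+k} b^p c^{2p}. Now the a- and b-counts sum to 2p+k, but the c-count is 2p ≠ 2p+k. So xy^2z ∉ L.
Contradiction. Therefore L is not regular.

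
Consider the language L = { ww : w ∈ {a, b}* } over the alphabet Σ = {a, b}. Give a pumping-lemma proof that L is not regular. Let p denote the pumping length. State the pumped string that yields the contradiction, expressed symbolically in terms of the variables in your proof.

a^{p+k} b^p a^p b^p

Assume L is regular; let p be its pumping constant.
Take w = a^p b^p a^p b^p = uu where u = a^pb^p; then w ∈ L and |w| = 4p ≥ p.
Write w = xyz as guaranteed by the lemma, with |xy| ≤ p and |y| > 0.
Since the first p symbols of w are all a's and |xy| ≤ p, y lies entirely in the leading a-block: y = a^k for some k with 1 ≤ k ≤ p.
Pump with i = 2: xy^2z = a^{p+k} b^p a^p b^p, of length 4p+k. Suppose this equals vv. The string starts with a and ends with b, so v does too; thus the boundary between the two copies of v is a b→a transition. There is exactly one such transition, at position 2p+k, so |v| = 2p+k and |vv| = 4p+2k ≠ 4p+k since k ≥ 1. So xy^2z ∉ L.
This is a contradiction; hence L is not regular.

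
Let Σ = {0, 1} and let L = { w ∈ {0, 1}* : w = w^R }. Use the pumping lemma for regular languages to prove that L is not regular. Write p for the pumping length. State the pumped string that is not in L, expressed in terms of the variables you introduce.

Toward a contradiction, assume L is regular with pumping length p.
Take w = 0^p 1 0^p, a palindrome of length 2p+1 ≥ p.
Write w = xyz as guaranteed by the lemma, with |xy| ≤ p and |y| > 0.
Because |xy| ≤ p and w begins with p copies of 0, we have y = 0^k with 1 ≤ k ≤ p.
Pump with i = 2: xy^2z = 0^{p+k} 1 0^p. Its reverse is 0^p 1 0^{p+k}, which differs from xy^2z since k ≥ 1. So xy^2z is not a palindrome and xy^2z ∉ L.
This contradicts the pumping lemma, so L is not regular.

0^{p+k} 1 0^p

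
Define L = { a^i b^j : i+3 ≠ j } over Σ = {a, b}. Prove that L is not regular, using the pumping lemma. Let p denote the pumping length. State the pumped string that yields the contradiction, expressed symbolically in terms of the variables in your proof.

a^{p+p!} b^{p+p!+3}

Suppose for contradiction that L is regular, and let p be the pumping length.
Choose w = a^p b^{p+p!+3}. Since p ≠ (p+p!+3)-3 = p+p!, w ∈ L; and |w| ≥ p.
Write w = xyz as guaranteed by the lemma, with |xy| ≤ p and |y| > 0.
Because |xy| ≤ p and w begins with p copies of a, we have y = a^k with 1 ≤ k ≤ p.
Since 1 ≤ k ≤ p, k divides p!; set t = 1 + p!/k. Then xy^t z has p + (p!/k)·k = p + p! copies of a. Now the a-count is p+p! and (b-count)-3 = (p+p!+3)-3 = p+p!, so i+3 ≠ j fails. So xy^t z = a^{p+p!} b^{p+p!+3} ∉ L.
This contradicts the pumping lemma, so L is not regular.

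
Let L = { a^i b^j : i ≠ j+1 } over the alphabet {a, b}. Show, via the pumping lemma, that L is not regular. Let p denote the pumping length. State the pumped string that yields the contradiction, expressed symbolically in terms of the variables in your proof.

a^{p+p!} b^{p+p!-1}

Assume L is regular. Let p be the pumping length given by the pumping lemma.
Choose w = a^p b^{p+p!-1}. Since p ≠ (p+p!-1)+1 = p+p!, w ∈ L; and |w| ≥ p.
The pumping lemma gives a decomposition w = xyz where |xy| ≤ p and y is nonempty.
Because |xy| ≤ p and w begins with p copies of a, we have y = a^k with 1 ≤ k ≤ p.
Since 1 ≤ k ≤ p, k divides p!; set t = 1 + p!/k. Then xy^t z has p + (p!/k)·k = p + p! copies of a. Now the a-count is p+p! and (b-count)+1 = (p+p!-1)+1 = p+p!, so i ≠ j+1 fails. So xy^t z = a^{p+p!} b^{p+p!-1} ∉ L.
This contradicts the pumping lemma, so L is not regular.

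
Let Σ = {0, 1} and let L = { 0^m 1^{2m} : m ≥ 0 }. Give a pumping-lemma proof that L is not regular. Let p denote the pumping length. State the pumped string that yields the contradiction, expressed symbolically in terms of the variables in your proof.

0^{p+k} 1^{2p}

Assume L is regular; let p be its pumping constant.
Choose w = 0^p 1^{2p}, which is in L with |w| = 3p ≥ p.
The pumping lemma gives a decomposition w = xyz where |xy| ≤ p and |y| ≥ 1.
Since the first p symbols of w are all 0's and |xy| ≤ p, y lies entirely in the leading 0-block: y = 0^k for some k with 1 ≤ k ≤ p.
Pump with i = 2: xy^2z = 0^{p+k} 1^{2p}. For this to lie in L we would need 2p = 2(p+k), which forces k = 0. But k ≥ 1, so xy^2z ∉ L.
This contradicts the pumping lemma, so L is not regular.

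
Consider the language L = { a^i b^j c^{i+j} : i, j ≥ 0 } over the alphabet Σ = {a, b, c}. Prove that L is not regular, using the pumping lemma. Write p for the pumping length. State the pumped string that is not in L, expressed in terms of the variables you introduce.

Toward a contradiction, assume L is regular with pumping length p.
Take w = a^p b^p c^{2p} ∈ L (with i=j=p, i+j=2p), |w| = 4p ≥ p.
Write w = xyz as guaranteed by the lemma, with |xy| ≤ p and |y| ≥ 1.
The first p characters of w are a's, so xy (and hence y) consists only of a's. Write y = a^k, 1 ≤ k ≤ p.
Consider xy^2z = a^{p+k} b^p c^{2p}. Now the a- and b-counts sum to 2p+k, but the c-count is 2p ≠ 2p+k. So xy^2z ∉ L.
This contradicts the pumping lemma, so L is not regular.

a^{p+k} b^p c^{2p}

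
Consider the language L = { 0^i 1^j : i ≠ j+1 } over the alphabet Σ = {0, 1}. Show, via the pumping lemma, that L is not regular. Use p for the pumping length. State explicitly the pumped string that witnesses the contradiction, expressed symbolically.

Suppose for contradiction that L is regular, and let p be the pumping length.
Choose w = 0^p 1^{p+p!-1}. Since p ≠ (p+p!-1)+1 = p+p!, w ∈ L; and |w| ≥ p.
By the pumping lemma, w = xyz with |xy| ≤ p and |y| ≥ 1.
Since the first p symbols of w are all 0's and |xy| ≤ p, y lies entirely in the leading 0-block: y = 0^k for some k with 1 ≤ k ≤ p.
Since 1 ≤ k ≤ p, k divides p!; set t = 1 + p!/k. Then xy^t z has p + (p!/k)·k = p + p! copies of 0. Now the 0-count is p+p! and (1-count)+1 = (p+p!-1)+1 = p+p!, so i ≠ j+1 fails. So xy^t z = 0^{p+p!} 1^{p+p!-1} ∉ L.
This contradicts the pumping lemma, so L is not regular.

0^{p+p!} 1^{p+p!-1}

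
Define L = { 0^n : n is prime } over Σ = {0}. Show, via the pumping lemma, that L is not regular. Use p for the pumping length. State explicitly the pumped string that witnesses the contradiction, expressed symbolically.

Toward a contradiction, assume L is regular with pumping length p.
Let q be a prime with q ≥ p+2 (infinitely many primes exist), and take w = 0^q ∈ L with |w| = q ≥ p.
The pumping lemma gives a decomposition w = xyz where |xy| ≤ p and y is nonempty.
Then y = 0^k for some k with 1 ≤ k ≤ p.
Since 1 ≤ k ≤ p, |xz| = q-k. Pump with i = q+1: |xy^{q+1}z| = (q-k)+(q+1)k = q+qk = q(1+k), which is composite (both factors ≥ 2). So xy^{q+1}z = 0^{q(1+k)} ∉ L.
This is a contradiction; hence L is not regular.

0^{q(1+k)}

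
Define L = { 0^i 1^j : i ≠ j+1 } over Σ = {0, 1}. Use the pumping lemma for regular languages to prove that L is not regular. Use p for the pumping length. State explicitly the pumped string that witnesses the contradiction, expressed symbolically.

0^{p+p!} 1^{p+p!-1}

Assume L is regular. Let p be the pumping length given by the pumping lemma.
Choose w = 0^p 1^{p+p!-1}. Since p ≠ (p+p!-1)+1 = p+p!, w ∈ L; and |w| ≥ p.
By the pumping lemma, w = xyz with |xy| ≤ p and |y| ≥ 1.
Since the first p symbols of w are all 0's and |xy| ≤ p, y lies entirely in the leading 0-block: y = 0^k for some k with 1 ≤ k ≤ p.
Since 1 ≤ k ≤ p, k divides p!; set t = 1 + p!/k. Then xy^t z has p + (p!/k)·k = p + p! copies of 0. Now the 0-count is p+p! and (1-count)+1 = (p+p!-1)+1 = p+p!, so i ≠ j+1 fails. So xy^t z = 0^{p+p!} 1^{p+p!-1} ∉ L.
This is a contradiction; hence L is not regular.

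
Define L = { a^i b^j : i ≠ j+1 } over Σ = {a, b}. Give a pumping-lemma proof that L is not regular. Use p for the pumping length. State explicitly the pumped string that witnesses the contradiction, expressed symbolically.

a^{p+p!} b^{p+p!-1}

Suppose for contradiction that L is regular, and let p be the pumping length.
Choose w = a^p b^{p+p!-1}. Since p ≠ (p+p!-1)+1 = p+p!, w ∈ L; and |w| ≥ p.
Write w = xyz as guaranteed by the lemma, with |xy| ≤ p and y is nonempty.
The first p characters of w are a's, so xy (and hence y) consists only of a's. Write y = a^k, 1 ≤ k ≤ p.
Since 1 ≤ k ≤ p, k divides p!; set t = 1 + p!/k. Then xy^t z has p + (p!/k)·k = p + p! copies of a. Now the a-count is p+p! and (b-count)+1 = (p+p!-1)+1 = p+p!, so i ≠ j+1 fails. So xy^t z = a^{p+p!} b^{p+p!-1} ∉ L.
This is a contradiction; hence L is not regular.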